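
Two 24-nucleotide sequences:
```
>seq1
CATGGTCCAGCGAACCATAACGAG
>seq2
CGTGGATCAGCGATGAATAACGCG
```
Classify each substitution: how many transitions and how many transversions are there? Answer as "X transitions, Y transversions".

2 transitions, 5 transversions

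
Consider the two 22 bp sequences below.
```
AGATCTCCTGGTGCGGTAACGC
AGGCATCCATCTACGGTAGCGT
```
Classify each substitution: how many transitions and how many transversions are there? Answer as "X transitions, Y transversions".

5 transitions, 4 transversions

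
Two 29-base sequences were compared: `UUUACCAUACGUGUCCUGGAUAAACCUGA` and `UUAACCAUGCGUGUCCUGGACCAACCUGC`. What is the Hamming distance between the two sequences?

5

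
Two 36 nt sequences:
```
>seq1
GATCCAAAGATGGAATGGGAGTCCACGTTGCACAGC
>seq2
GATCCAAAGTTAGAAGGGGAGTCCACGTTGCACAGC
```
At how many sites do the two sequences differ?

The sequences differ at sites 10, 12, 16 (1-based) — 3 in total.

3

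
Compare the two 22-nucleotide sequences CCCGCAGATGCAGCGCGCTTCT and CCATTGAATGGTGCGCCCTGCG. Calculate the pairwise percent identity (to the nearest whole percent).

55%

Mismatches at positions 3, 4, 5, 6, 7, 11, 12, 17, 20, 22 (1-based): 10 of 22.
Identical positions: 12/22 = 54.55% → 55%.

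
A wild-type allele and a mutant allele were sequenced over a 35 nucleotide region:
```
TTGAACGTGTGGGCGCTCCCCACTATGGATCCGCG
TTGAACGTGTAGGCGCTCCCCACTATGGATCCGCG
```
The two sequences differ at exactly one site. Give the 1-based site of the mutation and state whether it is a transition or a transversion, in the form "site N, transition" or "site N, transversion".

site 11, transition

Site 11 changes G→A. G is a purine and A is a purine, so this is a transition.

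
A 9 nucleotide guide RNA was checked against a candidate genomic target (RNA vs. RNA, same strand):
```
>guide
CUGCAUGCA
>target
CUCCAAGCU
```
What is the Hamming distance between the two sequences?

3

The sequences differ at bases 3, 6, 9 (1-based) — 3 in total.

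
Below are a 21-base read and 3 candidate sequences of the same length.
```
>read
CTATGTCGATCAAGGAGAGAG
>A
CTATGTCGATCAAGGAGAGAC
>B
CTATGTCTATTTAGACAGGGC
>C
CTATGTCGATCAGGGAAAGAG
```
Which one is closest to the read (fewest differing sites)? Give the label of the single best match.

Hamming distances to read — A: 1; B: 9; C: 2.
Smallest is A with 1 mismatch.

A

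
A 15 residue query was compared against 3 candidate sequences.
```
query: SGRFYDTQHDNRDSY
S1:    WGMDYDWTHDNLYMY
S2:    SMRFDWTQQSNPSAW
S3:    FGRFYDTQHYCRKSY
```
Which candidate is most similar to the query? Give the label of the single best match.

S3

S1 differs at 8 residues; S2 differs at 9 residues; S3 differs at 4 residues. The closest is S3.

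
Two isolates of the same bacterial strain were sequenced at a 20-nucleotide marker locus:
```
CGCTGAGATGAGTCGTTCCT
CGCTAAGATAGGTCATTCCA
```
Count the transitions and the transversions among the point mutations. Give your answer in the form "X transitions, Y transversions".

Transitions (purine↔purine or pyrimidine↔pyrimidine): 5 G→A, 10 G→A, 11 A→G, 15 G→A.
Transversions (purine↔pyrimidine): 20 T→A.

4 transitions, 1 transversion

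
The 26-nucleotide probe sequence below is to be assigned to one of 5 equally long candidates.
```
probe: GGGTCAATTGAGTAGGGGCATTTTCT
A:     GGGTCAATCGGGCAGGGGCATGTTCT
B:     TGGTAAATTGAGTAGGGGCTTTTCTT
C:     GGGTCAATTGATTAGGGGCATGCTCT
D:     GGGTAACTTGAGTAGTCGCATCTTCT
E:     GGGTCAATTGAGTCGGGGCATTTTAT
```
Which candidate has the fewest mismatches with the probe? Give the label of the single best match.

A differs at 4 bases; B differs at 5 bases; C differs at 3 bases; D differs at 5 bases; E differs at 2 bases. The closest is E.

E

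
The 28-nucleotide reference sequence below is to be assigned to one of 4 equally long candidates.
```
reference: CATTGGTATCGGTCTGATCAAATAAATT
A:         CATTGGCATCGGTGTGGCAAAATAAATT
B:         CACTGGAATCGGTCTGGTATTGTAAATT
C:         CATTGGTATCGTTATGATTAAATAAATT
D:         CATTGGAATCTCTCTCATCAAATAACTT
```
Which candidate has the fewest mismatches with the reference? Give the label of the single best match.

Hamming distances to reference — A: 5; B: 7; C: 3; D: 5.
Smallest is C with 3 mismatches.

C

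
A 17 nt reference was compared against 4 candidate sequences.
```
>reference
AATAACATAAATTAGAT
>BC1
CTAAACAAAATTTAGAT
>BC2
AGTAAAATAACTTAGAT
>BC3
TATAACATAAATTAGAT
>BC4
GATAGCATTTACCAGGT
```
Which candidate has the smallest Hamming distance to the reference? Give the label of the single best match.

BC3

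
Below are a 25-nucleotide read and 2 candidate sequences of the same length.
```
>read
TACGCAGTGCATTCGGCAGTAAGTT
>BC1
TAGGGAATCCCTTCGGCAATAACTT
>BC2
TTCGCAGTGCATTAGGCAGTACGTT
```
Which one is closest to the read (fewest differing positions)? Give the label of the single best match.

Hamming distances to read — BC1: 7; BC2: 3.
Smallest is BC2 with 3 mismatches.

BC2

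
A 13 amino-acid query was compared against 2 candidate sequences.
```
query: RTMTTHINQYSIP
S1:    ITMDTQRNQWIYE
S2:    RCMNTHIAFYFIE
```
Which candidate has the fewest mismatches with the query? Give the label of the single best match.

S2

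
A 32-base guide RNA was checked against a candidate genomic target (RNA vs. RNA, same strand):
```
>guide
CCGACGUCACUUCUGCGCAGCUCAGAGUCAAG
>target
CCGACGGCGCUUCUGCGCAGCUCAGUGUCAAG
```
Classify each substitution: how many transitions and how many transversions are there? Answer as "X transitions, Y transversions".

Mismatches (1-based):
site 7: U→G (pyrimidine→purine, transversion)
site 9: A→G (purine→purine, transition)
site 26: A→U (purine→pyrimidine, transversion)

1 transition, 2 transversions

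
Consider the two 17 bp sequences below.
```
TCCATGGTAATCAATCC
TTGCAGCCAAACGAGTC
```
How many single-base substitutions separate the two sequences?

10

The sequences differ at sites 2, 3, 4, 5, 7, 8, 11, 13, 15, 16 (1-based) — 10 in total.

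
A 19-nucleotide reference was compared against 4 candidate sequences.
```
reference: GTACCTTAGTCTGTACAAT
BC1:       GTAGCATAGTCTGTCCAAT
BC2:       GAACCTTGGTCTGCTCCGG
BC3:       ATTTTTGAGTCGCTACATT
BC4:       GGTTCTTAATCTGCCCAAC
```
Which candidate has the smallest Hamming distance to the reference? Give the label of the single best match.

Hamming distances to reference — BC1: 3; BC2: 7; BC3: 8; BC4: 7.
Smallest is BC1 with 3 mismatches.

BC1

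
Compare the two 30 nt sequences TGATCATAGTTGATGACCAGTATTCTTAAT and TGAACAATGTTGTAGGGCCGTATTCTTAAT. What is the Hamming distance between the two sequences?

Comparing position by position, 8 sites differ: 4 (T/A), 7 (T/A), 8 (A/T), 13 (A/T), 14 (T/A), 16 (A/G), 17 (C/G), 19 (A/C).

8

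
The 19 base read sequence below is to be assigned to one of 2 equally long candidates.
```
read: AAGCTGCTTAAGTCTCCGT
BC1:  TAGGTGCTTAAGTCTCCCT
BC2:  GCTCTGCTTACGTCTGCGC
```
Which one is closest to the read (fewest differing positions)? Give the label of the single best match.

BC1 differs at 3 positions; BC2 differs at 6 positions. The closest is BC1.

BC1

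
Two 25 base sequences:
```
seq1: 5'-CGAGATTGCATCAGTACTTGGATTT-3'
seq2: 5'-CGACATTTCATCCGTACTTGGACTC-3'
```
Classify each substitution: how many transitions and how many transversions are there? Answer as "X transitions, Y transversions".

Mismatches (1-based):
position 4: G→C (purine→pyrimidine, transversion)
position 8: G→T (purine→pyrimidine, transversion)
position 13: A→C (purine→pyrimidine, transversion)
position 23: T→C (pyrimidine→pyrimidine, transition)
position 25: T→C (pyrimidine→pyrimidine, transition)

2 transitions, 3 transversions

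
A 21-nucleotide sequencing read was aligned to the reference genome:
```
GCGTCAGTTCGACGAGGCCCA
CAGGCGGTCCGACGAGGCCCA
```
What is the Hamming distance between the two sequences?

The sequences differ at sites 1, 2, 4, 6, 9 (1-based) — 5 in total.

5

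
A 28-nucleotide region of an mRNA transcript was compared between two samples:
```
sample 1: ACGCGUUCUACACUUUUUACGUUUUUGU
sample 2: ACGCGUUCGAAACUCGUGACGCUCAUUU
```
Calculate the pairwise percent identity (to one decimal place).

9 positions differ (9, 11, 15, 16, 18, 22, 24, 25, 27), so 19 of 28 match: 19/28 = 67.86%.

67.9%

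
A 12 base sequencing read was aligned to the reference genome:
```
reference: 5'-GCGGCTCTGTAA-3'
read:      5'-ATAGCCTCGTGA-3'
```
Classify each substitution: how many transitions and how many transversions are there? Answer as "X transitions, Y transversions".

Transitions (purine↔purine or pyrimidine↔pyrimidine): 1 G→A, 2 C→T, 3 G→A, 6 T→C, 7 C→T, 8 T→C, 11 A→G.
Transversions (purine↔pyrimidine): none.

7 transitions, 0 transversions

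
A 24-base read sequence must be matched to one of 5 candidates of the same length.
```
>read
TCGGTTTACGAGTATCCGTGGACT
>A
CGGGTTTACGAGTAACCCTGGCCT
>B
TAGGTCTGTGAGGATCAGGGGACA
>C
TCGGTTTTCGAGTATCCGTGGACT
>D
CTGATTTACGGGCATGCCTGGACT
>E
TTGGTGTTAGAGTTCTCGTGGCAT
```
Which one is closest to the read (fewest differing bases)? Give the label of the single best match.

C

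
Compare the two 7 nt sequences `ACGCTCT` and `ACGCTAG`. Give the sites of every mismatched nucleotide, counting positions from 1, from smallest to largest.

6, 7

Differences at site 6 (C→A), site 7 (T→G).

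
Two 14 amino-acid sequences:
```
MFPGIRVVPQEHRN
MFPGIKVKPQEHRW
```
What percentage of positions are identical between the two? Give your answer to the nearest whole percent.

3 positions differ (6, 8, 14), so 11 of 14 match: 11/14 = 78.57%.

79%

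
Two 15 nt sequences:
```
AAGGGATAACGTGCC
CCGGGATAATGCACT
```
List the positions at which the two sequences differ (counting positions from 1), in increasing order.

1, 2, 10, 12, 13, 15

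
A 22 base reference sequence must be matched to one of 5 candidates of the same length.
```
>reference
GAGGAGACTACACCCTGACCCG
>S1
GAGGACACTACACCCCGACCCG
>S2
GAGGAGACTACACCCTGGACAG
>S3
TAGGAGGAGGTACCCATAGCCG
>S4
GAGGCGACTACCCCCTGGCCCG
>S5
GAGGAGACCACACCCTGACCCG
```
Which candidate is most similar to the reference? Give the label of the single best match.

S5

Hamming distances to reference — S1: 2; S2: 3; S3: 9; S4: 3; S5: 1.
Smallest is S5 with 1 mismatch.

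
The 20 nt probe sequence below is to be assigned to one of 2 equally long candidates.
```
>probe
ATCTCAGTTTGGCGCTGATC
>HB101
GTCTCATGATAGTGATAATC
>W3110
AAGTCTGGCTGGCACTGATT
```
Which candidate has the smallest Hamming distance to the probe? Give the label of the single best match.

Hamming distances to probe — HB101: 8; W3110: 7.
Smallest is W3110 with 7 mismatches.

W3110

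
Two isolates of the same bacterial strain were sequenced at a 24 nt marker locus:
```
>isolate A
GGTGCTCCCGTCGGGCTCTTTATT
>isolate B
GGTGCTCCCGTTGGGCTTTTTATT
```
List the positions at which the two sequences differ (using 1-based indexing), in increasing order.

12, 18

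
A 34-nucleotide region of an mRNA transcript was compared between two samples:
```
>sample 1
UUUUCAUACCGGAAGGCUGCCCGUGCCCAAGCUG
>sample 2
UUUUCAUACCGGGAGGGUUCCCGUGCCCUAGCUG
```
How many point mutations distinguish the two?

The sequences differ at sites 13, 17, 19, 29 (1-based) — 4 in total.

4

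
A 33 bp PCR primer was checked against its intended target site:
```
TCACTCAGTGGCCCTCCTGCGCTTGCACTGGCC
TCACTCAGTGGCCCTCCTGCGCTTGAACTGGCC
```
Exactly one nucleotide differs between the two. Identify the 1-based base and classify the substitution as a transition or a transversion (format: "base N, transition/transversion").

base 26, transversion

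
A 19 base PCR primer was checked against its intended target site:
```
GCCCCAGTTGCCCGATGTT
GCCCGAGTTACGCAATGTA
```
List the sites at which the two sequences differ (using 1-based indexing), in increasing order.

5, 10, 12, 14, 19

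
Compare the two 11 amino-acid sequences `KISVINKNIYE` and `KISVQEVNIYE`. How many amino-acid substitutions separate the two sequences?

Mismatches (1-based): position 5: I→Q; position 6: N→E; position 7: K→V.

3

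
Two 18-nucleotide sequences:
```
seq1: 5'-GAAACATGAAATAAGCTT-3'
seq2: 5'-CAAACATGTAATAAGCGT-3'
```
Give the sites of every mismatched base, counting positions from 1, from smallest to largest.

1, 9, 17

Scanning 1-based: 1: G/C; 9: A/T; 17: T/G.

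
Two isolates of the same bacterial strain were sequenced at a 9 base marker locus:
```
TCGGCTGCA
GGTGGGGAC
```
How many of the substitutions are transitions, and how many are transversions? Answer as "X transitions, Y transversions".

0 transitions, 7 transversions

Transitions (purine↔purine or pyrimidine↔pyrimidine): none.
Transversions (purine↔pyrimidine): 1 T→G, 2 C→G, 3 G→T, 5 C→G, 6 T→G, 8 C→A, 9 A→C.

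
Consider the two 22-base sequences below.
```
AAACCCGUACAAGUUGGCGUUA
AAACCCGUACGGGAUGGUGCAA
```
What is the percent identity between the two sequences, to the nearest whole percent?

Mismatches at positions 11, 12, 14, 18, 20, 21 (1-based): 6 of 22.
Identical positions: 16/22 = 72.73% → 73%.

73%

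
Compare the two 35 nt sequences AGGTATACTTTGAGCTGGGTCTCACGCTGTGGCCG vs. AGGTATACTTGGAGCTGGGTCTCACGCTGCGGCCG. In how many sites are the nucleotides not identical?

The sequences differ at sites 11, 30 (1-based) — 2 in total.

2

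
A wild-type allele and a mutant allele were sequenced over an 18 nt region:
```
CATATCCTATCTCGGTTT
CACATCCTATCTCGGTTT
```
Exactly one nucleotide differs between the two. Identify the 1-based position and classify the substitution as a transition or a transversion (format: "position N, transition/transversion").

Position 3 changes T→C. T is a pyrimidine and C is a pyrimidine, so this is a transition.

position 3, transition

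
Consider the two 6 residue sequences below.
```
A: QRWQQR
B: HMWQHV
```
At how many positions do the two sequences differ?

4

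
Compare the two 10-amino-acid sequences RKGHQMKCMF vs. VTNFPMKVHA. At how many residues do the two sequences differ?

Comparing position by position, 8 residues differ: 1 (R/V), 2 (K/T), 3 (G/N), 4 (H/F), 5 (Q/P), 8 (C/V), 9 (M/H), 10 (F/A).

8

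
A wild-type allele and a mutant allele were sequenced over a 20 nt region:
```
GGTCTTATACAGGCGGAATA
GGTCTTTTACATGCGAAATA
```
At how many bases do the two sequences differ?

3

Comparing position by position, 3 bases differ: 7 (A/T), 12 (G/T), 16 (G/A).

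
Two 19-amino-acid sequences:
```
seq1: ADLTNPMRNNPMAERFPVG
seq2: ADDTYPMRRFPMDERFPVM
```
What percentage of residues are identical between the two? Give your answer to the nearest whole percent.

6 positions differ (3, 5, 9, 10, 13, 19), so 13 of 19 match: 13/19 = 68.42%.

68%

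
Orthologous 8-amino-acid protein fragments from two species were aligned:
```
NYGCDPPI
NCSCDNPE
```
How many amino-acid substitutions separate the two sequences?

Comparing position by position, 4 positions differ: 2 (Y/C), 3 (G/S), 6 (P/N), 8 (I/E).

4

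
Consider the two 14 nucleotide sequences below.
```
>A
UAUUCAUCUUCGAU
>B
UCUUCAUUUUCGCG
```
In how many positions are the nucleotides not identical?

4

Comparing position by position, 4 positions differ: 2 (A/C), 8 (C/U), 13 (A/C), 14 (U/G).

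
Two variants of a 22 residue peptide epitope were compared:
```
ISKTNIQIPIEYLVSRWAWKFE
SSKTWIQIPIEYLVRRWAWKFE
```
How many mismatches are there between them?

Mismatches (1-based): residue 1: I→S; residue 5: N→W; residue 15: S→R.

3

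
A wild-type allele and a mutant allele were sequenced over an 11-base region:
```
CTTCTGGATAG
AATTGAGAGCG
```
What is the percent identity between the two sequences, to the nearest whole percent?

36%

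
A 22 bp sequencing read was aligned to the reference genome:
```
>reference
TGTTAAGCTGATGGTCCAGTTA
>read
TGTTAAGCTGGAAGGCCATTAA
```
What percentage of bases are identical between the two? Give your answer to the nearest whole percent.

73%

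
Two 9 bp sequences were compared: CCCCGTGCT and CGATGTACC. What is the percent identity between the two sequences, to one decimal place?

5 positions differ (2, 3, 4, 7, 9), so 4 of 9 match: 4/9 = 44.44%.

44.4%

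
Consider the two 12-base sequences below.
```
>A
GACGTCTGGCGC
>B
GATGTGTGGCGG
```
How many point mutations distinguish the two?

The sequences differ at bases 3, 6, 12 (1-based) — 3 in total.

3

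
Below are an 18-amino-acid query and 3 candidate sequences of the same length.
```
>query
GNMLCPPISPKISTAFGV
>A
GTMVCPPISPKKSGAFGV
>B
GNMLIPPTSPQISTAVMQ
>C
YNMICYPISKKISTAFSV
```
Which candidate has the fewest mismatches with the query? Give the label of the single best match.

Hamming distances to query — A: 4; B: 6; C: 5.
Smallest is A with 4 mismatches.

A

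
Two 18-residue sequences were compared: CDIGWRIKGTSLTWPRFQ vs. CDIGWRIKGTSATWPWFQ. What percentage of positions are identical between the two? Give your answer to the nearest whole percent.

89%

Mismatches at positions 12, 16 (1-based): 2 of 18.
Identical positions: 16/18 = 88.89% → 89%.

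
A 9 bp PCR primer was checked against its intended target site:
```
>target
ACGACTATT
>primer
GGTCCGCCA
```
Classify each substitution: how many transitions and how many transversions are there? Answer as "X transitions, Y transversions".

2 transitions, 6 transversions

Transitions (purine↔purine or pyrimidine↔pyrimidine): 1 A→G, 8 T→C.
Transversions (purine↔pyrimidine): 2 C→G, 3 G→T, 4 A→C, 6 T→G, 7 A→C, 9 T→A.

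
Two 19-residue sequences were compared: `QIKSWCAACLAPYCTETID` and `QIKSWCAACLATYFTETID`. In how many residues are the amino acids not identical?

The sequences differ at residues 12, 14 (1-based) — 2 in total.

2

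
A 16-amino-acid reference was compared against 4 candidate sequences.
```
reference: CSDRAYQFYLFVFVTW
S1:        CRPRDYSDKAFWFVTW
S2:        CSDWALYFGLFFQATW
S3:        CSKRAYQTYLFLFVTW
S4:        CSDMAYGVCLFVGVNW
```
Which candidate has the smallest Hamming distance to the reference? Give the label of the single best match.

S3

Hamming distances to reference — S1: 8; S2: 7; S3: 3; S4: 6.
Smallest is S3 with 3 mismatches.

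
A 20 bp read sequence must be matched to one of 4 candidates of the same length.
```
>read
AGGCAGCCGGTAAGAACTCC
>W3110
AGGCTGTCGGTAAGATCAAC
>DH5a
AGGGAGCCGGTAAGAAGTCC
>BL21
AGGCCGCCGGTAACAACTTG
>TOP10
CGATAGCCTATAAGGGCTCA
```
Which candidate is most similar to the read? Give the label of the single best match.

DH5a

Hamming distances to read — W3110: 5; DH5a: 2; BL21: 4; TOP10: 8.
Smallest is DH5a with 2 mismatches.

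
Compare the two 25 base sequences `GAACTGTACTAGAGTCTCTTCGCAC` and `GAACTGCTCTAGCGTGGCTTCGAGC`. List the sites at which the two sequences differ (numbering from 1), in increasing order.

7, 8, 13, 16, 17, 23, 24

Scanning 1-based: 7: T/C; 8: A/T; 13: A/C; 16: C/G; 17: T/G; 23: C/A; 24: A/G.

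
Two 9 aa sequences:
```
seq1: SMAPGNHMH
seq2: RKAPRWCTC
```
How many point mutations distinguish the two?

7

Mismatches (1-based): position 1: S→R; position 2: M→K; position 5: G→R; position 6: N→W; position 7: H→C; position 8: M→T; position 9: H→C.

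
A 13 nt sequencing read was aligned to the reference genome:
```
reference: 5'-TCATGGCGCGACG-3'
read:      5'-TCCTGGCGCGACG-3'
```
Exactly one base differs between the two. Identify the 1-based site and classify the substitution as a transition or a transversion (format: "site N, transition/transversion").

Site 3 changes A→C. A is a purine and C is a pyrimidine, so this is a transversion.

site 3, transversion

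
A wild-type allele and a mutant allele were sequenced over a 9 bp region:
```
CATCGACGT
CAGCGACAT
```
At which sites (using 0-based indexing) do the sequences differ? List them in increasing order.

Differences at site 2 (T→G), site 7 (G→A).

2, 7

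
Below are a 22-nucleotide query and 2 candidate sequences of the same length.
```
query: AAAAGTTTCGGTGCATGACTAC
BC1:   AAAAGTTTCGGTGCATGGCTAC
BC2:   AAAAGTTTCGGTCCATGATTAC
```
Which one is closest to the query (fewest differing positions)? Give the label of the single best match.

BC1

BC1 differs at 1 position; BC2 differs at 2 positions. The closest is BC1.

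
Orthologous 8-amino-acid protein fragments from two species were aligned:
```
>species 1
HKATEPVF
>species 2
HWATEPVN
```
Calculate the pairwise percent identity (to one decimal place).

Mismatches at positions 2, 8 (1-based): 2 of 8.
Identical positions: 6/8 = 75% → 75.0%.

75.0%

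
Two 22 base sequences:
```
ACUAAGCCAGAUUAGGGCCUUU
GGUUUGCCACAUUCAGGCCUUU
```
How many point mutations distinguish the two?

Mismatches (1-based): site 1: A→G; site 2: C→G; site 4: A→U; site 5: A→U; site 10: G→C; site 14: A→C; site 15: G→A.

7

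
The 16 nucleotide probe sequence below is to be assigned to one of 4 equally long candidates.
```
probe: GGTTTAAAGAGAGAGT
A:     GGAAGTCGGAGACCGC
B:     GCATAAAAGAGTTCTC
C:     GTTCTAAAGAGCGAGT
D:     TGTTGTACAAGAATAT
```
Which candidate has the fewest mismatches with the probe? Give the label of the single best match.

Hamming distances to probe — A: 9; B: 8; C: 3; D: 8.
Smallest is C with 3 mismatches.

C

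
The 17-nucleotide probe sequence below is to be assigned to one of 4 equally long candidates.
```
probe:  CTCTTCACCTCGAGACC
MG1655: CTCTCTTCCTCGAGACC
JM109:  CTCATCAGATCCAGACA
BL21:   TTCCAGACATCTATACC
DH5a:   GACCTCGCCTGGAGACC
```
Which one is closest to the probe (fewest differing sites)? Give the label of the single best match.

MG1655

Hamming distances to probe — MG1655: 3; JM109: 5; BL21: 7; DH5a: 5.
Smallest is MG1655 with 3 mismatches.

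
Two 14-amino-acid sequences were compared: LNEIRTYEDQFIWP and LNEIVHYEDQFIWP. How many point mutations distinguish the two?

Comparing position by position, 2 residues differ: 5 (R/V), 6 (T/H).

2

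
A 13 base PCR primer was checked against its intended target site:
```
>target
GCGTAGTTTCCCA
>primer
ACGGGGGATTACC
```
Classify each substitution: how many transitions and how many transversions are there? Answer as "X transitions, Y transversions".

3 transitions, 5 transversions

Mismatches (1-based):
site 1: G→A (purine→purine, transition)
site 4: T→G (pyrimidine→purine, transversion)
site 5: A→G (purine→purine, transition)
site 7: T→G (pyrimidine→purine, transversion)
site 8: T→A (pyrimidine→purine, transversion)
site 10: C→T (pyrimidine→pyrimidine, transition)
site 11: C→A (pyrimidine→purine, transversion)
site 13: A→C (purine→pyrimidine, transversion)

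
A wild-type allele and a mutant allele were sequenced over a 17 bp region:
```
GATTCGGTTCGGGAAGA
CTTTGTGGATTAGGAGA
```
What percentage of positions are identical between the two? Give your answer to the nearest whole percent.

41%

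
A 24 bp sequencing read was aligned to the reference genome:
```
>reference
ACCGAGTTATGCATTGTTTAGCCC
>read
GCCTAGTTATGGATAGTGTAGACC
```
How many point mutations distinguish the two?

6

Mismatches (1-based): base 1: A→G; base 4: G→T; base 12: C→G; base 15: T→A; base 18: T→G; base 22: C→A.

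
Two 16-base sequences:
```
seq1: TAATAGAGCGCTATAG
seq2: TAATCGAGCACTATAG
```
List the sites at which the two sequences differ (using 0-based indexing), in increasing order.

Differences at site 4 (A→C), site 9 (G→A).

4, 9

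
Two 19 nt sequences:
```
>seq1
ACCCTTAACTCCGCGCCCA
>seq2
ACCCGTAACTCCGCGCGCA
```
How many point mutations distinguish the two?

2

Mismatches (1-based): site 5: T→G; site 17: C→G.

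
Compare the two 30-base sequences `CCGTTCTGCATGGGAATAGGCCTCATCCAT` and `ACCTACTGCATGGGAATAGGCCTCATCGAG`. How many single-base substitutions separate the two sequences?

Mismatches (1-based): base 1: C→A; base 3: G→C; base 5: T→A; base 28: C→G; base 30: T→G.

5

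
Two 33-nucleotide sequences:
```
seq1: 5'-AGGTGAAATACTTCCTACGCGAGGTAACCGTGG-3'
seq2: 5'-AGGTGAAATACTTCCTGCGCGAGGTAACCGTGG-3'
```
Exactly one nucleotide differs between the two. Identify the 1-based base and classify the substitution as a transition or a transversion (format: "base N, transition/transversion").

base 17, transition

Base 17 changes A→G. A is a purine and G is a purine, so this is a transition.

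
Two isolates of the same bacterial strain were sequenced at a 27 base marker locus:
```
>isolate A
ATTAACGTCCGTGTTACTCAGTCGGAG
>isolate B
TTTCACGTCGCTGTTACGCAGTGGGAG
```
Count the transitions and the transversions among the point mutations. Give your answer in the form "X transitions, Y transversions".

Transitions (purine↔purine or pyrimidine↔pyrimidine): none.
Transversions (purine↔pyrimidine): 1 A→T, 4 A→C, 10 C→G, 11 G→C, 18 T→G, 23 C→G.

0 transitions, 6 transversions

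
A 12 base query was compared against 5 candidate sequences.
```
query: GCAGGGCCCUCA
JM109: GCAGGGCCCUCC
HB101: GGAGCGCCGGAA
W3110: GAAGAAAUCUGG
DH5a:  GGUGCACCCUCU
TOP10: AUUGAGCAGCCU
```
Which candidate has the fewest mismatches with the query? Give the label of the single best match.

JM109 differs at 1 site; HB101 differs at 5 sites; W3110 differs at 7 sites; DH5a differs at 5 sites; TOP10 differs at 8 sites. The closest is JM109.

JM109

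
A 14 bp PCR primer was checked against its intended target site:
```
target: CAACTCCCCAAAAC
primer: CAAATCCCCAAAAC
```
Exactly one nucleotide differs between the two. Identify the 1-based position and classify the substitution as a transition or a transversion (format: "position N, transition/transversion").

position 4, transversion

Position 4 changes C→A. C is a pyrimidine and A is a purine, so this is a transversion.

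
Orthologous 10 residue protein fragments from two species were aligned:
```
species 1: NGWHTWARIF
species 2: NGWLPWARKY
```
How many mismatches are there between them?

Comparing position by position, 4 residues differ: 4 (H/L), 5 (T/P), 9 (I/K), 10 (F/Y).

4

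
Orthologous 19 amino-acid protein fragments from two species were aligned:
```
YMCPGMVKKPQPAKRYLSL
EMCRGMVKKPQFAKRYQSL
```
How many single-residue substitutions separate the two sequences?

The sequences differ at positions 1, 4, 12, 17 (1-based) — 4 in total.

4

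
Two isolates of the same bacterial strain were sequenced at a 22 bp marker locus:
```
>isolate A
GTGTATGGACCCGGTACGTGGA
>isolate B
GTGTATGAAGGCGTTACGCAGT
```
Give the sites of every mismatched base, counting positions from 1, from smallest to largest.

8, 10, 11, 14, 19, 20, 22

Differences at site 8 (G→A), site 10 (C→G), site 11 (C→G), site 14 (G→T), site 19 (T→C), site 20 (G→A), site 22 (A→T).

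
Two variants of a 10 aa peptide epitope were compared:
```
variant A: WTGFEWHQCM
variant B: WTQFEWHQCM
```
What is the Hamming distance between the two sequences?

The sequences differ at positions 3 (1-based) — 1 in total.

1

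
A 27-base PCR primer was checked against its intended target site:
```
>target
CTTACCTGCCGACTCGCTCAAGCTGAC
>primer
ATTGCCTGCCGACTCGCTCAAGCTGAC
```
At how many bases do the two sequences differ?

2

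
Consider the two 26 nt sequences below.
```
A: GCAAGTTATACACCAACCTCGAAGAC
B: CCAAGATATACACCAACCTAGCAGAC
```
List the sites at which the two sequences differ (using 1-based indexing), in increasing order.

Scanning 1-based: 1: G/C; 6: T/A; 20: C/A; 22: A/C.

1, 6, 20, 22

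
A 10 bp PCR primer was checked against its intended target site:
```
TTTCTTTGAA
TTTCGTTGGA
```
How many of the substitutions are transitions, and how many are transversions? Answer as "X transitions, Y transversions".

1 transition, 1 transversion

Mismatches (1-based):
site 5: T→G (pyrimidine→purine, transversion)
site 9: A→G (purine→purine, transition)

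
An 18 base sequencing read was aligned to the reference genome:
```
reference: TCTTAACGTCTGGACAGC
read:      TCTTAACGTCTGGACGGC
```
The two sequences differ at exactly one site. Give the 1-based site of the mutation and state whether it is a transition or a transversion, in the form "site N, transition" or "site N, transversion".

Site 16 changes A→G. A is a purine and G is a purine, so this is a transition.

site 16, transition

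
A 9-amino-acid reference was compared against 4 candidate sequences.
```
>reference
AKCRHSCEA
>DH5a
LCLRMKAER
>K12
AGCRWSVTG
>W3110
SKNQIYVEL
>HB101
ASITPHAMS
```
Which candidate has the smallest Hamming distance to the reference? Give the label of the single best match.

K12

Hamming distances to reference — DH5a: 7; K12: 5; W3110: 7; HB101: 8.
Smallest is K12 with 5 mismatches.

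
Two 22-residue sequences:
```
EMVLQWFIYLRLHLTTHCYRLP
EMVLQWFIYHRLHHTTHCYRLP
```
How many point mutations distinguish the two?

Comparing position by position, 2 positions differ: 10 (L/H), 14 (L/H).

2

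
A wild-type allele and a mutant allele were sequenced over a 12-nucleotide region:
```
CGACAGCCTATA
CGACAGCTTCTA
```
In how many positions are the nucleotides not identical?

2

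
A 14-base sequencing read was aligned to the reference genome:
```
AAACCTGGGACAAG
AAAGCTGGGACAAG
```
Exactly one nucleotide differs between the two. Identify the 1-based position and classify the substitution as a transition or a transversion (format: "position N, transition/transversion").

The sequences differ only at position 4: C→G (pyrimidine→purine), a transversion.

position 4, transversion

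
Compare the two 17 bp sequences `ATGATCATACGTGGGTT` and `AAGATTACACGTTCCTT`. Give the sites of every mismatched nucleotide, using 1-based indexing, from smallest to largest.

Scanning 1-based: 2: T/A; 6: C/T; 8: T/C; 13: G/T; 14: G/C; 15: G/C.

2, 6, 8, 13, 14, 15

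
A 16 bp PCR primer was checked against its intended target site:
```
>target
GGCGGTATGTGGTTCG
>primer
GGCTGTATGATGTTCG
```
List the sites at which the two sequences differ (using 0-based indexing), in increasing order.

3, 9, 10

Scanning 0-based: 3: G/T; 9: T/A; 10: G/T.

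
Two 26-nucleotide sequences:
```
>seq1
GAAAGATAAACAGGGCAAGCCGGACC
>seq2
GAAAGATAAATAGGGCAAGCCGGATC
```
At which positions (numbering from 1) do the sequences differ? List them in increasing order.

Differences at position 11 (C→T), position 25 (C→T).

11, 25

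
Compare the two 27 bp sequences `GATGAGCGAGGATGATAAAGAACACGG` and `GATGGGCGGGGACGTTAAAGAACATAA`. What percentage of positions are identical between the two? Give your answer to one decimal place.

7 positions differ (5, 9, 13, 15, 25, 26, 27), so 20 of 27 match: 20/27 = 74.07%.

74.1%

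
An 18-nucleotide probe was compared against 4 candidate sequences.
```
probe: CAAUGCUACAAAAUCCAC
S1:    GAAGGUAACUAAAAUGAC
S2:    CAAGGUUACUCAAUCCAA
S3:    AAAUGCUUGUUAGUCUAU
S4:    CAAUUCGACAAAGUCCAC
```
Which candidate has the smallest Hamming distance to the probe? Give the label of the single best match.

S4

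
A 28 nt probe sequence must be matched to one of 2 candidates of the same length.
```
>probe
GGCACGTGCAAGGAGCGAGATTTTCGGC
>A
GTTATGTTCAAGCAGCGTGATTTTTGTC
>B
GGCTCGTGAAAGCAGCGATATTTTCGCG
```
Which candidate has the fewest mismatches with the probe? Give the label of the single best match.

B

A differs at 8 sites; B differs at 6 sites. The closest is B.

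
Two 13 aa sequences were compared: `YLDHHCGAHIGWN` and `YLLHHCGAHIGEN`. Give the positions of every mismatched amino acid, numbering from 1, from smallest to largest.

3, 12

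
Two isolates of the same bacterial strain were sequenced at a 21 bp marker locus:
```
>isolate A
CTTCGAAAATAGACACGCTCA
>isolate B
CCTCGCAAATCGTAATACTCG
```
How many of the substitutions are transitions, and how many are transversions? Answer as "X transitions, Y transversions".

4 transitions, 4 transversions

Transitions (purine↔purine or pyrimidine↔pyrimidine): 2 T→C, 16 C→T, 17 G→A, 21 A→G.
Transversions (purine↔pyrimidine): 6 A→C, 11 A→C, 13 A→T, 14 C→A.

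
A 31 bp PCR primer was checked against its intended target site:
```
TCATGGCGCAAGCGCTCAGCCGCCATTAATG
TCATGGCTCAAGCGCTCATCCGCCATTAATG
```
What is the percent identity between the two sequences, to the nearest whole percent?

94%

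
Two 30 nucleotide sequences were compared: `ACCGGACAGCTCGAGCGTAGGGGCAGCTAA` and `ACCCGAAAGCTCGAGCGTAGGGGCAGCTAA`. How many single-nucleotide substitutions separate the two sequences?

Mismatches (1-based): position 4: G→C; position 7: C→A.

2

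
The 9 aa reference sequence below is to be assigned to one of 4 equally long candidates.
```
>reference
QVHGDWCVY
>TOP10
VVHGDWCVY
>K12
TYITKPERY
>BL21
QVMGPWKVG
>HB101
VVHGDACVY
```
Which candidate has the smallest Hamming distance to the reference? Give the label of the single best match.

Hamming distances to reference — TOP10: 1; K12: 8; BL21: 4; HB101: 2.
Smallest is TOP10 with 1 mismatch.

TOP10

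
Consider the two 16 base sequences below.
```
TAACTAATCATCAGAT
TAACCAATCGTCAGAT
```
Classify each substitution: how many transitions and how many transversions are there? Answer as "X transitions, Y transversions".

Transitions (purine↔purine or pyrimidine↔pyrimidine): 5 T→C, 10 A→G.
Transversions (purine↔pyrimidine): none.

2 transitions, 0 transversions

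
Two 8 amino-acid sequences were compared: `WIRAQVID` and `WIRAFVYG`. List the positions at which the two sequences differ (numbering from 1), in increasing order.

Scanning 1-based: 5: Q/F; 7: I/Y; 8: D/G.

5, 7, 8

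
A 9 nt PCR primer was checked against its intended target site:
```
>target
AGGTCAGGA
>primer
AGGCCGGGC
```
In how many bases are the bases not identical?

3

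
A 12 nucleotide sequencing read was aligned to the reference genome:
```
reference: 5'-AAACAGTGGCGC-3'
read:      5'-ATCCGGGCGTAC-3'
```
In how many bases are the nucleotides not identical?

7

Mismatches (1-based): base 2: A→T; base 3: A→C; base 5: A→G; base 7: T→G; base 8: G→C; base 10: C→T; base 11: G→A.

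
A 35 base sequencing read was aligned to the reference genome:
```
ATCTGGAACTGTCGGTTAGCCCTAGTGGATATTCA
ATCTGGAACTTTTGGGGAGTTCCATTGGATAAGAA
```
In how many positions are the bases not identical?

Comparing position by position, 11 positions differ: 11 (G/T), 13 (C/T), 16 (T/G), 17 (T/G), 20 (C/T), 21 (C/T), 23 (T/C), 25 (G/T), 32 (T/A), 33 (T/G), 34 (C/A).

11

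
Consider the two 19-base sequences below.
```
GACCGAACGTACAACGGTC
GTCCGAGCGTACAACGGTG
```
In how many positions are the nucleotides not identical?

The sequences differ at positions 2, 7, 19 (1-based) — 3 in total.

3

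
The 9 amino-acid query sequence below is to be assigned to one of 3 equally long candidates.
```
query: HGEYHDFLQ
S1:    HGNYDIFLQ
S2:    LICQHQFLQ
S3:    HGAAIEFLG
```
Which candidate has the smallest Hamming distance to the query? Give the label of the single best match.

S1

S1 differs at 3 positions; S2 differs at 5 positions; S3 differs at 5 positions. The closest is S1.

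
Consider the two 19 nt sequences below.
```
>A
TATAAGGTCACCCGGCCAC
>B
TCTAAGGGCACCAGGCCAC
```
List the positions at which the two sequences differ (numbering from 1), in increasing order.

2, 8, 13

Differences at position 2 (A→C), position 8 (T→G), position 13 (C→A).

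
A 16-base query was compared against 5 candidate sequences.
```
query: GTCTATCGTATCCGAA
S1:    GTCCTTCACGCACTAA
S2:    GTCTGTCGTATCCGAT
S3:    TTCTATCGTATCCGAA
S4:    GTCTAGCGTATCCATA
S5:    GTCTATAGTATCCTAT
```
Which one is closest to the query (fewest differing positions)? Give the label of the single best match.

S3

Hamming distances to query — S1: 8; S2: 2; S3: 1; S4: 3; S5: 3.
Smallest is S3 with 1 mismatch.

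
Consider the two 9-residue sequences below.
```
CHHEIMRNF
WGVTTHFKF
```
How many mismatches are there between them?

8

Comparing position by position, 8 positions differ: 1 (C/W), 2 (H/G), 3 (H/V), 4 (E/T), 5 (I/T), 6 (M/H), 7 (R/F), 8 (N/K).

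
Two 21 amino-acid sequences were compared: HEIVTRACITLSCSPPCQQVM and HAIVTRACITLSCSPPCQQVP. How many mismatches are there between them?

Comparing position by position, 2 positions differ: 2 (E/A), 21 (M/P).

2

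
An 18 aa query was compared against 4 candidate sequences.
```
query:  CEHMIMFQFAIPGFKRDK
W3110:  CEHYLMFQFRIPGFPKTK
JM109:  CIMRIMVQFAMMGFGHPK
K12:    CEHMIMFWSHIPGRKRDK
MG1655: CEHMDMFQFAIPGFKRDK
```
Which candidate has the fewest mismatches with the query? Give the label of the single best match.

Hamming distances to query — W3110: 6; JM109: 9; K12: 4; MG1655: 1.
Smallest is MG1655 with 1 mismatch.

MG1655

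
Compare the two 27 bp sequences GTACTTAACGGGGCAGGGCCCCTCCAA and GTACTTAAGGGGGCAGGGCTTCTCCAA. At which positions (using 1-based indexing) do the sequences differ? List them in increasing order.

Scanning 1-based: 9: C/G; 20: C/T; 21: C/T.

9, 20, 21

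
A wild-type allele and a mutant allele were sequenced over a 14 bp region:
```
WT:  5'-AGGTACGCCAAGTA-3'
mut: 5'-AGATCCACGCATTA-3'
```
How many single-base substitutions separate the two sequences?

Comparing position by position, 6 sites differ: 3 (G/A), 5 (A/C), 7 (G/A), 9 (C/G), 10 (A/C), 12 (G/T).

6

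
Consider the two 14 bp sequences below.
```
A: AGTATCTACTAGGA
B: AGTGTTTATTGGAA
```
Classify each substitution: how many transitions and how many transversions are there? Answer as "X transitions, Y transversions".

5 transitions, 0 transversions

Transitions (purine↔purine or pyrimidine↔pyrimidine): 4 A→G, 6 C→T, 9 C→T, 11 A→G, 13 G→A.
Transversions (purine↔pyrimidine): none.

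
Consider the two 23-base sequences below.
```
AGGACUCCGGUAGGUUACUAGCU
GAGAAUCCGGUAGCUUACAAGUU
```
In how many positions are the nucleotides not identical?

6

The sequences differ at positions 1, 2, 5, 14, 19, 22 (1-based) — 6 in total.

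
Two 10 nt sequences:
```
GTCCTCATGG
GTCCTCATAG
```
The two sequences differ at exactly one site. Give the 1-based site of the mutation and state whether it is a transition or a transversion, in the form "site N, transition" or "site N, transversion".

Site 9 changes G→A. G is a purine and A is a purine, so this is a transition.

site 9, transition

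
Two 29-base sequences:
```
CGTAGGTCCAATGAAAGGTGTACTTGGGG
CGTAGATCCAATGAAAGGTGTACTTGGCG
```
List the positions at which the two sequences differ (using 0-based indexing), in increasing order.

Differences at position 5 (G→A), position 27 (G→C).

5, 27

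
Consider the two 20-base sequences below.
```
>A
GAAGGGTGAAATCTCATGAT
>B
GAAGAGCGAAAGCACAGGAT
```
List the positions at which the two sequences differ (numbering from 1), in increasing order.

Scanning 1-based: 5: G/A; 7: T/C; 12: T/G; 14: T/A; 17: T/G.

5, 7, 12, 14, 17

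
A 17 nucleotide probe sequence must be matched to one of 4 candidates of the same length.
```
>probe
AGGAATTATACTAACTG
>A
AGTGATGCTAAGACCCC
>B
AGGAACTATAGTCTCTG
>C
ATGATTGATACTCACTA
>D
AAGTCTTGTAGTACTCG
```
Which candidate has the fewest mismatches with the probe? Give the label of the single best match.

B

A differs at 9 sites; B differs at 4 sites; C differs at 5 sites; D differs at 8 sites. The closest is B.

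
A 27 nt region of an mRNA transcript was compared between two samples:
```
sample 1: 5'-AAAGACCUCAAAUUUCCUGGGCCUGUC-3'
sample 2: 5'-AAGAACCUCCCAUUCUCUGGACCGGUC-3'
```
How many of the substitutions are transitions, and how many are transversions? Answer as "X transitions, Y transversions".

Mismatches (1-based):
position 3: A→G (purine→purine, transition)
position 4: G→A (purine→purine, transition)
position 10: A→C (purine→pyrimidine, transversion)
position 11: A→C (purine→pyrimidine, transversion)
position 15: U→C (pyrimidine→pyrimidine, transition)
position 16: C→U (pyrimidine→pyrimidine, transition)
position 21: G→A (purine→purine, transition)
position 24: U→G (pyrimidine→purine, transversion)

5 transitions, 3 transversions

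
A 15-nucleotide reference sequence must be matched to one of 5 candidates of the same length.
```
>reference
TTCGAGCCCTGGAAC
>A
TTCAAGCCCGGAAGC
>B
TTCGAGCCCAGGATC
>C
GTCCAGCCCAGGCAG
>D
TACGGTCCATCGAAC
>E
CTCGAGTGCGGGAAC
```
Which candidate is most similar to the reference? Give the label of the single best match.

Hamming distances to reference — A: 4; B: 2; C: 5; D: 5; E: 4.
Smallest is B with 2 mismatches.

B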